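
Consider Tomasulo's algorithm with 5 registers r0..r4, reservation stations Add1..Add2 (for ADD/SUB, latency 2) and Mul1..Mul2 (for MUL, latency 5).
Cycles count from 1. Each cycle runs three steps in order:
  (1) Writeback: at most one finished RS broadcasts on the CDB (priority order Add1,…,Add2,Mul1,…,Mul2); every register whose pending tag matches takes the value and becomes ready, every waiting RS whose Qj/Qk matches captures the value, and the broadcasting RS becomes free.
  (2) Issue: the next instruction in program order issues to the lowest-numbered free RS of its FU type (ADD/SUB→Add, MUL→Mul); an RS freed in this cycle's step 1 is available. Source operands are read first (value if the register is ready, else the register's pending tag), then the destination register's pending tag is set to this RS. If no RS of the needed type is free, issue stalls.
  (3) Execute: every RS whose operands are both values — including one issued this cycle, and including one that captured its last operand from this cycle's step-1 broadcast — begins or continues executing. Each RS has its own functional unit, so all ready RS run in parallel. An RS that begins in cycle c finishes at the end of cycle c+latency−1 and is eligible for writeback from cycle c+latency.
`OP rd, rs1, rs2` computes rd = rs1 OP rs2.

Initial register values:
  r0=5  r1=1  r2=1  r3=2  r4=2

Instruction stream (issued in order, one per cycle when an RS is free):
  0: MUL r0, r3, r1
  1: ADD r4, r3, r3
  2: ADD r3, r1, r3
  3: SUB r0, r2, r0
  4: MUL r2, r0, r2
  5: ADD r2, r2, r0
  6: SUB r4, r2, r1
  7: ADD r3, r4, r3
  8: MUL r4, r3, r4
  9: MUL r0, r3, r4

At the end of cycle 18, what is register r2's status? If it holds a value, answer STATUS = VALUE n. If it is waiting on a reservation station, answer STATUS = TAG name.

STATUS = VALUE -2

c1: issue MUL r0<-Mul1 | r0:Mul1,r1:1,r2:1,r3:2,r4:2
c2: issue ADD r4<-Add1 | r0:Mul1,r1:1,r2:1,r3:2,r4:Add1
c3: issue ADD r3<-Add2 | r0:Mul1,r1:1,r2:1,r3:Add2,r4:Add1
c4: CDB Add1=4; issue SUB r0<-Add1 | r0:Add1,r1:1,r2:1,r3:Add2,r4:4
c5: CDB Add2=3; issue MUL r2<-Mul2 | r0:Add1,r1:1,r2:Mul2,r3:3,r4:4
c6: CDB Mul1=2; issue ADD r2<-Add2 | r0:Add1,r1:1,r2:Add2,r3:3,r4:4
c7: stall | r0:Add1,r1:1,r2:Add2,r3:3,r4:4
c8: CDB Add1=-1; issue SUB r4<-Add1 | r0:-1,r1:1,r2:Add2,r3:3,r4:Add1
c9: stall | r0:-1,r1:1,r2:Add2,r3:3,r4:Add1
c10: stall | r0:-1,r1:1,r2:Add2,r3:3,r4:Add1
c11: stall | r0:-1,r1:1,r2:Add2,r3:3,r4:Add1
c12: stall | r0:-1,r1:1,r2:Add2,r3:3,r4:Add1
c13: CDB Mul2=-1; stall | r0:-1,r1:1,r2:Add2,r3:3,r4:Add1
c14: stall | r0:-1,r1:1,r2:Add2,r3:3,r4:Add1
c15: CDB Add2=-2; issue ADD r3<-Add2 | r0:-1,r1:1,r2:-2,r3:Add2,r4:Add1
c16: issue MUL r4<-Mul1 | r0:-1,r1:1,r2:-2,r3:Add2,r4:Mul1
c17: CDB Add1=-3; issue MUL r0<-Mul2 | r0:Mul2,r1:1,r2:-2,r3:Add2,r4:Mul1
c18: - | r0:Mul2,r1:1,r2:-2,r3:Add2,r4:Mul1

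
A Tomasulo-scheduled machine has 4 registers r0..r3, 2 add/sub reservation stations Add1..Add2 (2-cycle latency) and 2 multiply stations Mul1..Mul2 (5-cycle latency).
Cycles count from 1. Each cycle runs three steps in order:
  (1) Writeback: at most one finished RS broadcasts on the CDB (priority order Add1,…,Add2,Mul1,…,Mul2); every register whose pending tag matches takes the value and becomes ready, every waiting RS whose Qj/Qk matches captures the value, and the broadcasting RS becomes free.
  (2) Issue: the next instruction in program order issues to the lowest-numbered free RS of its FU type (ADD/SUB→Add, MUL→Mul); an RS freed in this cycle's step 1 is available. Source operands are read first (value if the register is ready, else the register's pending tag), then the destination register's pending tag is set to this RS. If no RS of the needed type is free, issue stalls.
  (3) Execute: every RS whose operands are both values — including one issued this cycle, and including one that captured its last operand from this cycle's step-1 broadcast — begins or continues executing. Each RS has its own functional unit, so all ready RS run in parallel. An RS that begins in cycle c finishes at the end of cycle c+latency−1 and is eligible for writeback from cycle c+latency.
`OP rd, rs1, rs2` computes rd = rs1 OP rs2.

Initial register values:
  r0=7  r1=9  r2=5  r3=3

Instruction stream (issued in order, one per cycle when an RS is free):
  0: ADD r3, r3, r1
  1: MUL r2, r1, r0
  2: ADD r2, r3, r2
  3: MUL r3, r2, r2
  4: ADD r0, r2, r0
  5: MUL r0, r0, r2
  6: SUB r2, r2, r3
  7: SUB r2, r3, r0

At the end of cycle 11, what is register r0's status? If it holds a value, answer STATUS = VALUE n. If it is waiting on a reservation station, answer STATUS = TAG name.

STATUS = TAG Mul1

cycle 1: issue ADD r3<-Add1 // r0:7,r1:9,r2:5,r3:Add1
cycle 2: issue MUL r2<-Mul1 // r0:7,r1:9,r2:Mul1,r3:Add1
cycle 3: CDB Add1=12; issue ADD r2<-Add1 // r0:7,r1:9,r2:Add1,r3:12
cycle 4: issue MUL r3<-Mul2 // r0:7,r1:9,r2:Add1,r3:Mul2
cycle 5: issue ADD r0<-Add2 // r0:Add2,r1:9,r2:Add1,r3:Mul2
cycle 6: stall // r0:Add2,r1:9,r2:Add1,r3:Mul2
cycle 7: CDB Mul1=63; issue MUL r0<-Mul1 // r0:Mul1,r1:9,r2:Add1,r3:Mul2
cycle 8: stall // r0:Mul1,r1:9,r2:Add1,r3:Mul2
cycle 9: CDB Add1=75; issue SUB r2<-Add1 // r0:Mul1,r1:9,r2:Add1,r3:Mul2
cycle 10: stall // r0:Mul1,r1:9,r2:Add1,r3:Mul2
cycle 11: CDB Add2=82; issue SUB r2<-Add2 // r0:Mul1,r1:9,r2:Add2,r3:Mul2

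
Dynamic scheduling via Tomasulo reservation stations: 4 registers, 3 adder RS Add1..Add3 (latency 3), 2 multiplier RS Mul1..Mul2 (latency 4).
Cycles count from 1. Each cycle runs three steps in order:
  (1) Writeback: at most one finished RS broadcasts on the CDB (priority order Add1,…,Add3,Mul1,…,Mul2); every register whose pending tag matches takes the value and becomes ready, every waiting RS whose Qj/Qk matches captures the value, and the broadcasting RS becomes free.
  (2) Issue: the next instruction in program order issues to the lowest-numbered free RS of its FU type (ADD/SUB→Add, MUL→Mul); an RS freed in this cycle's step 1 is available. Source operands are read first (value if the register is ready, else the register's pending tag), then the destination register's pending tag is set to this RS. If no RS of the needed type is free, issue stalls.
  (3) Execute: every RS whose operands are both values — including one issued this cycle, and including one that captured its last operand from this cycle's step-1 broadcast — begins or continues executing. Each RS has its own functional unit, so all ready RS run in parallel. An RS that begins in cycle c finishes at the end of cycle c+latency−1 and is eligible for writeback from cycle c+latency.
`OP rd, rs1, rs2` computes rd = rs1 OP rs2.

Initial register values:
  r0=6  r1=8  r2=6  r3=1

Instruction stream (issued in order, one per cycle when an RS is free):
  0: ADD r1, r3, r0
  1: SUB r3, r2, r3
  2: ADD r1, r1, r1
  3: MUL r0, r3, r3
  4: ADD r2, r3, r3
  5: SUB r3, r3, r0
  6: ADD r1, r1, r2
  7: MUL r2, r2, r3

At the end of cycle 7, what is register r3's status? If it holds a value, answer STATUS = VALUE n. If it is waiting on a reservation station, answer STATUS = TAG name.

  c1: issue ADD r1<-Add1  regs: r0:6,r1:Add1,r2:6,r3:1
  c2: issue SUB r3<-Add2  regs: r0:6,r1:Add1,r2:6,r3:Add2
  c3: issue ADD r1<-Add3  regs: r0:6,r1:Add3,r2:6,r3:Add2
  c4: CDB Add1=7; issue MUL r0<-Mul1  regs: r0:Mul1,r1:Add3,r2:6,r3:Add2
  c5: CDB Add2=5; issue ADD r2<-Add1  regs: r0:Mul1,r1:Add3,r2:Add1,r3:5
  c6: issue SUB r3<-Add2  regs: r0:Mul1,r1:Add3,r2:Add1,r3:Add2
  c7: CDB Add3=14; issue ADD r1<-Add3  regs: r0:Mul1,r1:Add3,r2:Add1,r3:Add2

STATUS = TAG Add2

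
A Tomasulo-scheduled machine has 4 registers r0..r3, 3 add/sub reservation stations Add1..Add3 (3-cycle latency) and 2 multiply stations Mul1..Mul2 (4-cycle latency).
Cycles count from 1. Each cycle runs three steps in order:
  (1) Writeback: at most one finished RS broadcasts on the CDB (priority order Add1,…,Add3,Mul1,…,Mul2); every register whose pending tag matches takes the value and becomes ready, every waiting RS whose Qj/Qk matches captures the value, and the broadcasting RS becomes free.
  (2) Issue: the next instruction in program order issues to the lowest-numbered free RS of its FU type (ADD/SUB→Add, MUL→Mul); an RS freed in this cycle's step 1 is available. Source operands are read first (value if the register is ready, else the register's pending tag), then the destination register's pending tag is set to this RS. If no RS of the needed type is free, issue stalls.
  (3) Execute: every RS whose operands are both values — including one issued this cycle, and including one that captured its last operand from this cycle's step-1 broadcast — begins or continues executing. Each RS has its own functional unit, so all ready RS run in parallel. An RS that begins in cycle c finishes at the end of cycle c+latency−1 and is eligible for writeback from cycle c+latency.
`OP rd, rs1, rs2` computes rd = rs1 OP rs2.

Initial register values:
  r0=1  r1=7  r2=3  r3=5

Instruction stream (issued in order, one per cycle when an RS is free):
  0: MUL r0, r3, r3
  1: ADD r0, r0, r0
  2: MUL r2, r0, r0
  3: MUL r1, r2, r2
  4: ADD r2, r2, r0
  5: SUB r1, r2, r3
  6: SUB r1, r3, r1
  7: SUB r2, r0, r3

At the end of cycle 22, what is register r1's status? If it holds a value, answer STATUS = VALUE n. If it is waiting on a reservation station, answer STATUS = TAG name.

c1: issue MUL r0<-Mul1 | r0:Mul1,r1:7,r2:3,r3:5
c2: issue ADD r0<-Add1 | r0:Add1,r1:7,r2:3,r3:5
c3: issue MUL r2<-Mul2 | r0:Add1,r1:7,r2:Mul2,r3:5
c4: stall | r0:Add1,r1:7,r2:Mul2,r3:5
c5: CDB Mul1=25; issue MUL r1<-Mul1 | r0:Add1,r1:Mul1,r2:Mul2,r3:5
c6: issue ADD r2<-Add2 | r0:Add1,r1:Mul1,r2:Add2,r3:5
c7: issue SUB r1<-Add3 | r0:Add1,r1:Add3,r2:Add2,r3:5
c8: CDB Add1=50; issue SUB r1<-Add1 | r0:50,r1:Add1,r2:Add2,r3:5
c9: stall | r0:50,r1:Add1,r2:Add2,r3:5
c10: stall | r0:50,r1:Add1,r2:Add2,r3:5
c11: stall | r0:50,r1:Add1,r2:Add2,r3:5
c12: CDB Mul2=2500; stall | r0:50,r1:Add1,r2:Add2,r3:5
c13: stall | r0:50,r1:Add1,r2:Add2,r3:5
c14: stall | r0:50,r1:Add1,r2:Add2,r3:5
c15: CDB Add2=2550; issue SUB r2<-Add2 | r0:50,r1:Add1,r2:Add2,r3:5
c16: CDB Mul1=6250000 | r0:50,r1:Add1,r2:Add2,r3:5
c17: - | r0:50,r1:Add1,r2:Add2,r3:5
c18: CDB Add2=45 | r0:50,r1:Add1,r2:45,r3:5
c19: CDB Add3=2545 | r0:50,r1:Add1,r2:45,r3:5
c20: - | r0:50,r1:Add1,r2:45,r3:5
c21: - | r0:50,r1:Add1,r2:45,r3:5
c22: CDB Add1=-2540 | r0:50,r1:-2540,r2:45,r3:5

STATUS = VALUE -2540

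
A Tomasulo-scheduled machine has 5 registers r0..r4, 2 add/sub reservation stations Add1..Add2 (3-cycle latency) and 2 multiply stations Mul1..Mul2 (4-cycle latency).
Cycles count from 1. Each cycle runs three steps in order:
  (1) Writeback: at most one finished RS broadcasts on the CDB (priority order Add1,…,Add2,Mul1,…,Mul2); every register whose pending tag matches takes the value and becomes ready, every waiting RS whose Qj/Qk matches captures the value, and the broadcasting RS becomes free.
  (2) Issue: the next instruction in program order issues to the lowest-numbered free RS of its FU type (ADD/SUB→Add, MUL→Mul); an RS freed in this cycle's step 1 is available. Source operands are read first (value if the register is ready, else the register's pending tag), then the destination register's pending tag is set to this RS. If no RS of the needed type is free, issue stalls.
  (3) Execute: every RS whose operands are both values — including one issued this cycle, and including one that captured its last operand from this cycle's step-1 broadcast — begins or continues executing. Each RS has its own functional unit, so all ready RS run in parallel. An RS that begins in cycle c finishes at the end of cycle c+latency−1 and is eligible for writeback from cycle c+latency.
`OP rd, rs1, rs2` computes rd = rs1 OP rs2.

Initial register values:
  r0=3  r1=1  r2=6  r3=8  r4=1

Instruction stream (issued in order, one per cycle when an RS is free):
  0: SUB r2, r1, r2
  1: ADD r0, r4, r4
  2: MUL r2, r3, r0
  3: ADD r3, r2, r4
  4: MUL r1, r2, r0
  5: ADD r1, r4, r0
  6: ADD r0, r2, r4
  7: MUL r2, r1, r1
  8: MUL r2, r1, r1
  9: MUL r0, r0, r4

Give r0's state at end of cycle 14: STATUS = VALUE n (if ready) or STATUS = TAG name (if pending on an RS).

  c1: issue SUB r2<-Add1  regs: r0:3,r1:1,r2:Add1,r3:8,r4:1
  c2: issue ADD r0<-Add2  regs: r0:Add2,r1:1,r2:Add1,r3:8,r4:1
  c3: issue MUL r2<-Mul1  regs: r0:Add2,r1:1,r2:Mul1,r3:8,r4:1
  c4: CDB Add1=-5; issue ADD r3<-Add1  regs: r0:Add2,r1:1,r2:Mul1,r3:Add1,r4:1
  c5: CDB Add2=2; issue MUL r1<-Mul2  regs: r0:2,r1:Mul2,r2:Mul1,r3:Add1,r4:1
  c6: issue ADD r1<-Add2  regs: r0:2,r1:Add2,r2:Mul1,r3:Add1,r4:1
  c7: stall  regs: r0:2,r1:Add2,r2:Mul1,r3:Add1,r4:1
  c8: stall  regs: r0:2,r1:Add2,r2:Mul1,r3:Add1,r4:1
  c9: CDB Add2=3; issue ADD r0<-Add2  regs: r0:Add2,r1:3,r2:Mul1,r3:Add1,r4:1
  c10: CDB Mul1=16; issue MUL r2<-Mul1  regs: r0:Add2,r1:3,r2:Mul1,r3:Add1,r4:1
  c11: stall  regs: r0:Add2,r1:3,r2:Mul1,r3:Add1,r4:1
  c12: stall  regs: r0:Add2,r1:3,r2:Mul1,r3:Add1,r4:1
  c13: CDB Add1=17; stall  regs: r0:Add2,r1:3,r2:Mul1,r3:17,r4:1
  c14: CDB Add2=17; stall  regs: r0:17,r1:3,r2:Mul1,r3:17,r4:1

STATUS = VALUE 17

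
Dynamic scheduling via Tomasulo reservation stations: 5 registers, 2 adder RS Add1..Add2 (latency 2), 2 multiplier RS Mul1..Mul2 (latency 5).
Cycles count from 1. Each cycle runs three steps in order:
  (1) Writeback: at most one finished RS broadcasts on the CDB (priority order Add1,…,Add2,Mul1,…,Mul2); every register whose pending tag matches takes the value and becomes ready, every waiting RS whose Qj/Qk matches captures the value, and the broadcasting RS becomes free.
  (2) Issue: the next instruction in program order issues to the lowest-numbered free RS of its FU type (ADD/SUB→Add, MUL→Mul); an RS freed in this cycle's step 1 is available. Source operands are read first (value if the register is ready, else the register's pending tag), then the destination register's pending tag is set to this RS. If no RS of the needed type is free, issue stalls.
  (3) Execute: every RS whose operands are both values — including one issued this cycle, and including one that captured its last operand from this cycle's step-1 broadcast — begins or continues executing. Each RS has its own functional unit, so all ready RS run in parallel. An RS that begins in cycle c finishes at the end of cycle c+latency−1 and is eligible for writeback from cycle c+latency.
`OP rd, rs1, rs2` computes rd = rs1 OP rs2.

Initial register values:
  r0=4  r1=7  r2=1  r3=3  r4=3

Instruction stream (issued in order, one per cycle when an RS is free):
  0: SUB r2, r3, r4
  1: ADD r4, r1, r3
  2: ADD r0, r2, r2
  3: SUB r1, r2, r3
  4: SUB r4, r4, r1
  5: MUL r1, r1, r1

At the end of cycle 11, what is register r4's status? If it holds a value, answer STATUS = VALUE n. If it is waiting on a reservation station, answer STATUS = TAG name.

STATUS = VALUE 13

  c1: issue SUB r2<-Add1  regs: r0:4,r1:7,r2:Add1,r3:3,r4:3
  c2: issue ADD r4<-Add2  regs: r0:4,r1:7,r2:Add1,r3:3,r4:Add2
  c3: CDB Add1=0; issue ADD r0<-Add1  regs: r0:Add1,r1:7,r2:0,r3:3,r4:Add2
  c4: CDB Add2=10; issue SUB r1<-Add2  regs: r0:Add1,r1:Add2,r2:0,r3:3,r4:10
  c5: CDB Add1=0; issue SUB r4<-Add1  regs: r0:0,r1:Add2,r2:0,r3:3,r4:Add1
  c6: CDB Add2=-3; issue MUL r1<-Mul1  regs: r0:0,r1:Mul1,r2:0,r3:3,r4:Add1
  c7: -  regs: r0:0,r1:Mul1,r2:0,r3:3,r4:Add1
  c8: CDB Add1=13  regs: r0:0,r1:Mul1,r2:0,r3:3,r4:13
  c9: -  regs: r0:0,r1:Mul1,r2:0,r3:3,r4:13
  c10: -  regs: r0:0,r1:Mul1,r2:0,r3:3,r4:13
  c11: CDB Mul1=9  regs: r0:0,r1:9,r2:0,r3:3,r4:13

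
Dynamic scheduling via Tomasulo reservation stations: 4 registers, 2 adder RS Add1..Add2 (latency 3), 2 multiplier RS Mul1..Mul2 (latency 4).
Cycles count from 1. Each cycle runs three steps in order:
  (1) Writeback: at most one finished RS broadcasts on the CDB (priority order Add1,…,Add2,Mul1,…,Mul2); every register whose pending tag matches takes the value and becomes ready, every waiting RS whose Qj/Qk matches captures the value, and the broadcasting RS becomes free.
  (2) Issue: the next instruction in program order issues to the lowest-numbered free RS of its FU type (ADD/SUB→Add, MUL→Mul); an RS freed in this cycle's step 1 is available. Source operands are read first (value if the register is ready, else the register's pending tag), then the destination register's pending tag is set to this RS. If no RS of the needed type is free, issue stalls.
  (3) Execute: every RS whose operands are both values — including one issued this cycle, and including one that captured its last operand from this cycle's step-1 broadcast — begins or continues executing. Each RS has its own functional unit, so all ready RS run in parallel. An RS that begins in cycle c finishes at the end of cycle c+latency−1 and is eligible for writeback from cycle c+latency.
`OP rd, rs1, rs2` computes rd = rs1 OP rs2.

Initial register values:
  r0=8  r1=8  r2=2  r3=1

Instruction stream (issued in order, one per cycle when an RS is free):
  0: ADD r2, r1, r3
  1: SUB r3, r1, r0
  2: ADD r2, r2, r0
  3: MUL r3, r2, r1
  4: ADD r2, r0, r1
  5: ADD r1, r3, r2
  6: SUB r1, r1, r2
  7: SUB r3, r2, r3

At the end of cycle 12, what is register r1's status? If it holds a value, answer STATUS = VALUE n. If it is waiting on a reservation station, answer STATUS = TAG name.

c1: issue ADD r2<-Add1 | r0:8,r1:8,r2:Add1,r3:1
c2: issue SUB r3<-Add2 | r0:8,r1:8,r2:Add1,r3:Add2
c3: stall | r0:8,r1:8,r2:Add1,r3:Add2
c4: CDB Add1=9; issue ADD r2<-Add1 | r0:8,r1:8,r2:Add1,r3:Add2
c5: CDB Add2=0; issue MUL r3<-Mul1 | r0:8,r1:8,r2:Add1,r3:Mul1
c6: issue ADD r2<-Add2 | r0:8,r1:8,r2:Add2,r3:Mul1
c7: CDB Add1=17; issue ADD r1<-Add1 | r0:8,r1:Add1,r2:Add2,r3:Mul1
c8: stall | r0:8,r1:Add1,r2:Add2,r3:Mul1
c9: CDB Add2=16; issue SUB r1<-Add2 | r0:8,r1:Add2,r2:16,r3:Mul1
c10: stall | r0:8,r1:Add2,r2:16,r3:Mul1
c11: CDB Mul1=136; stall | r0:8,r1:Add2,r2:16,r3:136
c12: stall | r0:8,r1:Add2,r2:16,r3:136

STATUS = TAG Add2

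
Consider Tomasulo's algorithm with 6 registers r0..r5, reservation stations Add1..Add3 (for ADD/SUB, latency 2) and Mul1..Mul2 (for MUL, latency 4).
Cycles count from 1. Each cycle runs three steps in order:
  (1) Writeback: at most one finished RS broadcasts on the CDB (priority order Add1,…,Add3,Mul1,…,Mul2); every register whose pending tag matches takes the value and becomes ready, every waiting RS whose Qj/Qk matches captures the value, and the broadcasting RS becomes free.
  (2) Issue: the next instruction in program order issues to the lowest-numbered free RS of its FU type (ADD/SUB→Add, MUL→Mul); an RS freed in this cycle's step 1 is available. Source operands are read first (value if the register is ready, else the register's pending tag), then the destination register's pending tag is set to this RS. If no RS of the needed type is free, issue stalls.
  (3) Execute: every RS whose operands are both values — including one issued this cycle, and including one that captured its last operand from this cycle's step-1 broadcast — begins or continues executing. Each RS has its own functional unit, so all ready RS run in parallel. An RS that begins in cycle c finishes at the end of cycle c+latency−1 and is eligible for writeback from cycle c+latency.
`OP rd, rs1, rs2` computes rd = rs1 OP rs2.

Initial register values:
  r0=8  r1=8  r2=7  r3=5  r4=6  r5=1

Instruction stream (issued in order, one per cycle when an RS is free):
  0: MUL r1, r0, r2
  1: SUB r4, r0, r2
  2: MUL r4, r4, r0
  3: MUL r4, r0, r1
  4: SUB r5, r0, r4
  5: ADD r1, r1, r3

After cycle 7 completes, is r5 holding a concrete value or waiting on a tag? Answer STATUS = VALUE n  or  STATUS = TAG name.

STATUS = TAG Add1

cycle 1: issue MUL r1<-Mul1 // r0:8,r1:Mul1,r2:7,r3:5,r4:6,r5:1
cycle 2: issue SUB r4<-Add1 // r0:8,r1:Mul1,r2:7,r3:5,r4:Add1,r5:1
cycle 3: issue MUL r4<-Mul2 // r0:8,r1:Mul1,r2:7,r3:5,r4:Mul2,r5:1
cycle 4: CDB Add1=1; stall // r0:8,r1:Mul1,r2:7,r3:5,r4:Mul2,r5:1
cycle 5: CDB Mul1=56; issue MUL r4<-Mul1 // r0:8,r1:56,r2:7,r3:5,r4:Mul1,r5:1
cycle 6: issue SUB r5<-Add1 // r0:8,r1:56,r2:7,r3:5,r4:Mul1,r5:Add1
cycle 7: issue ADD r1<-Add2 // r0:8,r1:Add2,r2:7,r3:5,r4:Mul1,r5:Add1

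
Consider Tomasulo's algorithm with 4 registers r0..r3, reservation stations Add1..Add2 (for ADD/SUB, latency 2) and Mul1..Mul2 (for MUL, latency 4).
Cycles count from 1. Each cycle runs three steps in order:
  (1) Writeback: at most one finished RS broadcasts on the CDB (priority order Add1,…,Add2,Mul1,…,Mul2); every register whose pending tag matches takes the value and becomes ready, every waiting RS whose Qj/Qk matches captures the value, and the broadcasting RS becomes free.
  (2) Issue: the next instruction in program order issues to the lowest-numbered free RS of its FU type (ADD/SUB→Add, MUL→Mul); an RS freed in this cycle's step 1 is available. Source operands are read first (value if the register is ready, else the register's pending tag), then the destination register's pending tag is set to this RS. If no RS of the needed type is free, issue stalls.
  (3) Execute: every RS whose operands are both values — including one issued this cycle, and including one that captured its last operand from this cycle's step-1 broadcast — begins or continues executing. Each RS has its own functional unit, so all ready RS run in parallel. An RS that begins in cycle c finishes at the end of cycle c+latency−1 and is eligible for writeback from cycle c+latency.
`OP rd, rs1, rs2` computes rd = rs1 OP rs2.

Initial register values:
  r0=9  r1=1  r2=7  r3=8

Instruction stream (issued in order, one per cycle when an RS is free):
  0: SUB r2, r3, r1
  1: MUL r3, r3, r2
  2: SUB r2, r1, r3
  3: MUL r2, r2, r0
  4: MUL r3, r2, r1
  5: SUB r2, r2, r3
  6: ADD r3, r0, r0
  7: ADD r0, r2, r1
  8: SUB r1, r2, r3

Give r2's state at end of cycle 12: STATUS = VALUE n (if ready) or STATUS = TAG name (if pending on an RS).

cycle 1: issue SUB r2<-Add1 // r0:9,r1:1,r2:Add1,r3:8
cycle 2: issue MUL r3<-Mul1 // r0:9,r1:1,r2:Add1,r3:Mul1
cycle 3: CDB Add1=7; issue SUB r2<-Add1 // r0:9,r1:1,r2:Add1,r3:Mul1
cycle 4: issue MUL r2<-Mul2 // r0:9,r1:1,r2:Mul2,r3:Mul1
cycle 5: stall // r0:9,r1:1,r2:Mul2,r3:Mul1
cycle 6: stall // r0:9,r1:1,r2:Mul2,r3:Mul1
cycle 7: CDB Mul1=56; issue MUL r3<-Mul1 // r0:9,r1:1,r2:Mul2,r3:Mul1
cycle 8: issue SUB r2<-Add2 // r0:9,r1:1,r2:Add2,r3:Mul1
cycle 9: CDB Add1=-55; issue ADD r3<-Add1 // r0:9,r1:1,r2:Add2,r3:Add1
cycle 10: stall // r0:9,r1:1,r2:Add2,r3:Add1
cycle 11: CDB Add1=18; issue ADD r0<-Add1 // r0:Add1,r1:1,r2:Add2,r3:18
cycle 12: stall // r0:Add1,r1:1,r2:Add2,r3:18

STATUS = TAG Add2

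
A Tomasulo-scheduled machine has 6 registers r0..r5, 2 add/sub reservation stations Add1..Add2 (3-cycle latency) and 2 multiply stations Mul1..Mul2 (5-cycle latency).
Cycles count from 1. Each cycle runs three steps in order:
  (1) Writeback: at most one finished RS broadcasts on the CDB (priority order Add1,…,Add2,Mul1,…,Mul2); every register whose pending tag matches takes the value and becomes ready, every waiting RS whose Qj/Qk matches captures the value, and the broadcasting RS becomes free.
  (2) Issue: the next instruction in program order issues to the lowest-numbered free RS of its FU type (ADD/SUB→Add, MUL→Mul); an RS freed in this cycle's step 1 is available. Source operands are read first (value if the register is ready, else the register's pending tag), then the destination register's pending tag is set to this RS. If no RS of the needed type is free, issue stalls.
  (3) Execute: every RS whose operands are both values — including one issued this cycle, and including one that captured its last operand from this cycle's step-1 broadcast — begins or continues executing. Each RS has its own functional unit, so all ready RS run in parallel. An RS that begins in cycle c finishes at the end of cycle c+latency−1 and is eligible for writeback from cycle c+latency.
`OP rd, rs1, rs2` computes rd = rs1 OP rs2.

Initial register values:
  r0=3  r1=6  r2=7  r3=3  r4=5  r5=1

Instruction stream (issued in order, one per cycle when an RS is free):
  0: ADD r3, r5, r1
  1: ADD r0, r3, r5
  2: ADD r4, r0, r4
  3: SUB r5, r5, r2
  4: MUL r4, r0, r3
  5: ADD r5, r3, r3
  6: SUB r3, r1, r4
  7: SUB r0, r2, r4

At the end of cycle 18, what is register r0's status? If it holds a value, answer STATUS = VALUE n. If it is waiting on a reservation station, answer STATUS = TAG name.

c1: issue ADD r3<-Add1 | r0:3,r1:6,r2:7,r3:Add1,r4:5,r5:1
c2: issue ADD r0<-Add2 | r0:Add2,r1:6,r2:7,r3:Add1,r4:5,r5:1
c3: stall | r0:Add2,r1:6,r2:7,r3:Add1,r4:5,r5:1
c4: CDB Add1=7; issue ADD r4<-Add1 | r0:Add2,r1:6,r2:7,r3:7,r4:Add1,r5:1
c5: stall | r0:Add2,r1:6,r2:7,r3:7,r4:Add1,r5:1
c6: stall | r0:Add2,r1:6,r2:7,r3:7,r4:Add1,r5:1
c7: CDB Add2=8; issue SUB r5<-Add2 | r0:8,r1:6,r2:7,r3:7,r4:Add1,r5:Add2
c8: issue MUL r4<-Mul1 | r0:8,r1:6,r2:7,r3:7,r4:Mul1,r5:Add2
c9: stall | r0:8,r1:6,r2:7,r3:7,r4:Mul1,r5:Add2
c10: CDB Add1=13; issue ADD r5<-Add1 | r0:8,r1:6,r2:7,r3:7,r4:Mul1,r5:Add1
c11: CDB Add2=-6; issue SUB r3<-Add2 | r0:8,r1:6,r2:7,r3:Add2,r4:Mul1,r5:Add1
c12: stall | r0:8,r1:6,r2:7,r3:Add2,r4:Mul1,r5:Add1
c13: CDB Add1=14; issue SUB r0<-Add1 | r0:Add1,r1:6,r2:7,r3:Add2,r4:Mul1,r5:14
c14: CDB Mul1=56 | r0:Add1,r1:6,r2:7,r3:Add2,r4:56,r5:14
c15: - | r0:Add1,r1:6,r2:7,r3:Add2,r4:56,r5:14
c16: - | r0:Add1,r1:6,r2:7,r3:Add2,r4:56,r5:14
c17: CDB Add1=-49 | r0:-49,r1:6,r2:7,r3:Add2,r4:56,r5:14
c18: CDB Add2=-50 | r0:-49,r1:6,r2:7,r3:-50,r4:56,r5:14

STATUS = VALUE -49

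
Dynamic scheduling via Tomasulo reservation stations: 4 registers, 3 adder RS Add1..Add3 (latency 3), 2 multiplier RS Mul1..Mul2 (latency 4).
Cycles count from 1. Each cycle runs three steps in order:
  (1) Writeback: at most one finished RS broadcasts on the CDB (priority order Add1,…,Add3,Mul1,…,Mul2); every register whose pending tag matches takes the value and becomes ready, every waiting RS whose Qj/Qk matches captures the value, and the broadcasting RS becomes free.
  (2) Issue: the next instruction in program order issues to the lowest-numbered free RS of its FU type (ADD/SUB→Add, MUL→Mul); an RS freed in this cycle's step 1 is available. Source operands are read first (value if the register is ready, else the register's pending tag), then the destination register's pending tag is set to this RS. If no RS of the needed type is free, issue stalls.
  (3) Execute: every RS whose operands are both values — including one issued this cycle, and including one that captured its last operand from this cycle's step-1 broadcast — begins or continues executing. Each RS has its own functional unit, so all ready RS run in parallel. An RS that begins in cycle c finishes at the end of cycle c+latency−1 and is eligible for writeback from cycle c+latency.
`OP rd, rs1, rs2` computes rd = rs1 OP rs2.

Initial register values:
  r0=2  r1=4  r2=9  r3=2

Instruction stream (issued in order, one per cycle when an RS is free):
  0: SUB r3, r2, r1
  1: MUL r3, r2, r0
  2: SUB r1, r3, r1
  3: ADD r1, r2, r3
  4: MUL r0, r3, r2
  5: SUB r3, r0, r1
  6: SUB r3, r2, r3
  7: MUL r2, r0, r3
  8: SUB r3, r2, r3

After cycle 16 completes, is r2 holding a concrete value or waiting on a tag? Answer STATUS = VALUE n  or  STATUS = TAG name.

STATUS = TAG Mul1

c1: issue SUB r3<-Add1 | r0:2,r1:4,r2:9,r3:Add1
c2: issue MUL r3<-Mul1 | r0:2,r1:4,r2:9,r3:Mul1
c3: issue SUB r1<-Add2 | r0:2,r1:Add2,r2:9,r3:Mul1
c4: CDB Add1=5; issue ADD r1<-Add1 | r0:2,r1:Add1,r2:9,r3:Mul1
c5: issue MUL r0<-Mul2 | r0:Mul2,r1:Add1,r2:9,r3:Mul1
c6: CDB Mul1=18; issue SUB r3<-Add3 | r0:Mul2,r1:Add1,r2:9,r3:Add3
c7: stall | r0:Mul2,r1:Add1,r2:9,r3:Add3
c8: stall | r0:Mul2,r1:Add1,r2:9,r3:Add3
c9: CDB Add1=27; issue SUB r3<-Add1 | r0:Mul2,r1:27,r2:9,r3:Add1
c10: CDB Add2=14; issue MUL r2<-Mul1 | r0:Mul2,r1:27,r2:Mul1,r3:Add1
c11: CDB Mul2=162; issue SUB r3<-Add2 | r0:162,r1:27,r2:Mul1,r3:Add2
c12: - | r0:162,r1:27,r2:Mul1,r3:Add2
c13: - | r0:162,r1:27,r2:Mul1,r3:Add2
c14: CDB Add3=135 | r0:162,r1:27,r2:Mul1,r3:Add2
c15: - | r0:162,r1:27,r2:Mul1,r3:Add2
c16: - | r0:162,r1:27,r2:Mul1,r3:Add2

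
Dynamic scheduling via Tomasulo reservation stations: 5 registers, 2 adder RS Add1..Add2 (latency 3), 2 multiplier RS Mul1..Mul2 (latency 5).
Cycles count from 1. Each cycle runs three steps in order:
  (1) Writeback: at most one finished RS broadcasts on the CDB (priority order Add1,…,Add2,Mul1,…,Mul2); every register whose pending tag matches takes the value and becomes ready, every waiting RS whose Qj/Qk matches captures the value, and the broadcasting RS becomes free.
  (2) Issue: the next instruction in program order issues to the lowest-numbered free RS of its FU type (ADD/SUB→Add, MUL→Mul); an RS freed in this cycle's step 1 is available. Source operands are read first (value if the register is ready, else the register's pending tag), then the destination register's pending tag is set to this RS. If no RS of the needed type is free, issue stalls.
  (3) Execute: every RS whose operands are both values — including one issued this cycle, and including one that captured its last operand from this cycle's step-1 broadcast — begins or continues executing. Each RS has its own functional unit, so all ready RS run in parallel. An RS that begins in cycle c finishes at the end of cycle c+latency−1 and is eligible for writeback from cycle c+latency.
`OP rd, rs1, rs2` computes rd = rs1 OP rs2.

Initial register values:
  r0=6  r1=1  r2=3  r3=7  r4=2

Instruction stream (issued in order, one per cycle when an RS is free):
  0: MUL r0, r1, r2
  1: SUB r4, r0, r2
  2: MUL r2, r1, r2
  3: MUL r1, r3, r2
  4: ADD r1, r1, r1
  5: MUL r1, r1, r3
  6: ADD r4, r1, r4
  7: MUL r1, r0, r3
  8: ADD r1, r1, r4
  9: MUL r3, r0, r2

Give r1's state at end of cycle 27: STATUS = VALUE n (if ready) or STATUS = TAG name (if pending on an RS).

STATUS = VALUE 315

  c1: issue MUL r0<-Mul1  regs: r0:Mul1,r1:1,r2:3,r3:7,r4:2
  c2: issue SUB r4<-Add1  regs: r0:Mul1,r1:1,r2:3,r3:7,r4:Add1
  c3: issue MUL r2<-Mul2  regs: r0:Mul1,r1:1,r2:Mul2,r3:7,r4:Add1
  c4: stall  regs: r0:Mul1,r1:1,r2:Mul2,r3:7,r4:Add1
  c5: stall  regs: r0:Mul1,r1:1,r2:Mul2,r3:7,r4:Add1
  c6: CDB Mul1=3; issue MUL r1<-Mul1  regs: r0:3,r1:Mul1,r2:Mul2,r3:7,r4:Add1
  c7: issue ADD r1<-Add2  regs: r0:3,r1:Add2,r2:Mul2,r3:7,r4:Add1
  c8: CDB Mul2=3; issue MUL r1<-Mul2  regs: r0:3,r1:Mul2,r2:3,r3:7,r4:Add1
  c9: CDB Add1=0; issue ADD r4<-Add1  regs: r0:3,r1:Mul2,r2:3,r3:7,r4:Add1
  c10: stall  regs: r0:3,r1:Mul2,r2:3,r3:7,r4:Add1
  c11: stall  regs: r0:3,r1:Mul2,r2:3,r3:7,r4:Add1
  c12: stall  regs: r0:3,r1:Mul2,r2:3,r3:7,r4:Add1
  c13: CDB Mul1=21; issue MUL r1<-Mul1  regs: r0:3,r1:Mul1,r2:3,r3:7,r4:Add1
  c14: stall  regs: r0:3,r1:Mul1,r2:3,r3:7,r4:Add1
  c15: stall  regs: r0:3,r1:Mul1,r2:3,r3:7,r4:Add1
  c16: CDB Add2=42; issue ADD r1<-Add2  regs: r0:3,r1:Add2,r2:3,r3:7,r4:Add1
  c17: stall  regs: r0:3,r1:Add2,r2:3,r3:7,r4:Add1
  c18: CDB Mul1=21; issue MUL r3<-Mul1  regs: r0:3,r1:Add2,r2:3,r3:Mul1,r4:Add1
  c19: -  regs: r0:3,r1:Add2,r2:3,r3:Mul1,r4:Add1
  c20: -  regs: r0:3,r1:Add2,r2:3,r3:Mul1,r4:Add1
  c21: CDB Mul2=294  regs: r0:3,r1:Add2,r2:3,r3:Mul1,r4:Add1
  c22: -  regs: r0:3,r1:Add2,r2:3,r3:Mul1,r4:Add1
  c23: CDB Mul1=9  regs: r0:3,r1:Add2,r2:3,r3:9,r4:Add1
  c24: CDB Add1=294  regs: r0:3,r1:Add2,r2:3,r3:9,r4:294
  c25: -  regs: r0:3,r1:Add2,r2:3,r3:9,r4:294
  c26: -  regs: r0:3,r1:Add2,r2:3,r3:9,r4:294
  c27: CDB Add2=315  regs: r0:3,r1:315,r2:3,r3:9,r4:294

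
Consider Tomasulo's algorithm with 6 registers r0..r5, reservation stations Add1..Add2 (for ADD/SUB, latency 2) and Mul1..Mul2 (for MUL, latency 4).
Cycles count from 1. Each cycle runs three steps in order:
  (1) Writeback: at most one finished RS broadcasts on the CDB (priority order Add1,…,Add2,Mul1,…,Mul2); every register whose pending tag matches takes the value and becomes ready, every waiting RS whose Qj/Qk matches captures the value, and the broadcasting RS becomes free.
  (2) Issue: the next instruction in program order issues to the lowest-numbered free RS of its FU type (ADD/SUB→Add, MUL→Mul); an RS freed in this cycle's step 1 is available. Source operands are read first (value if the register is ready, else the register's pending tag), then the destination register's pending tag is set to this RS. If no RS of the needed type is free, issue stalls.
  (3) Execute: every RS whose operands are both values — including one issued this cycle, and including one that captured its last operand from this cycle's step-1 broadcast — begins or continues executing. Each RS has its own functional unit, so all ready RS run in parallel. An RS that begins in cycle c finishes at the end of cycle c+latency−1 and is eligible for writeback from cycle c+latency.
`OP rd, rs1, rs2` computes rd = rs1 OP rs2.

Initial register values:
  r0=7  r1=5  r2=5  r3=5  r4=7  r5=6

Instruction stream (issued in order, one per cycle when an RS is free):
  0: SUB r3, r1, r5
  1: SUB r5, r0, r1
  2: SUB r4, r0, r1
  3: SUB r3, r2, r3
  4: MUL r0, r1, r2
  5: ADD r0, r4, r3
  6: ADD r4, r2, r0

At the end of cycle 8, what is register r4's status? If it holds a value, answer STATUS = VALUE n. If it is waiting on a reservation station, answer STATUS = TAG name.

c1: issue SUB r3<-Add1 | r0:7,r1:5,r2:5,r3:Add1,r4:7,r5:6
c2: issue SUB r5<-Add2 | r0:7,r1:5,r2:5,r3:Add1,r4:7,r5:Add2
c3: CDB Add1=-1; issue SUB r4<-Add1 | r0:7,r1:5,r2:5,r3:-1,r4:Add1,r5:Add2
c4: CDB Add2=2; issue SUB r3<-Add2 | r0:7,r1:5,r2:5,r3:Add2,r4:Add1,r5:2
c5: CDB Add1=2; issue MUL r0<-Mul1 | r0:Mul1,r1:5,r2:5,r3:Add2,r4:2,r5:2
c6: CDB Add2=6; issue ADD r0<-Add1 | r0:Add1,r1:5,r2:5,r3:6,r4:2,r5:2
c7: issue ADD r4<-Add2 | r0:Add1,r1:5,r2:5,r3:6,r4:Add2,r5:2
c8: CDB Add1=8 | r0:8,r1:5,r2:5,r3:6,r4:Add2,r5:2

STATUS = TAG Add2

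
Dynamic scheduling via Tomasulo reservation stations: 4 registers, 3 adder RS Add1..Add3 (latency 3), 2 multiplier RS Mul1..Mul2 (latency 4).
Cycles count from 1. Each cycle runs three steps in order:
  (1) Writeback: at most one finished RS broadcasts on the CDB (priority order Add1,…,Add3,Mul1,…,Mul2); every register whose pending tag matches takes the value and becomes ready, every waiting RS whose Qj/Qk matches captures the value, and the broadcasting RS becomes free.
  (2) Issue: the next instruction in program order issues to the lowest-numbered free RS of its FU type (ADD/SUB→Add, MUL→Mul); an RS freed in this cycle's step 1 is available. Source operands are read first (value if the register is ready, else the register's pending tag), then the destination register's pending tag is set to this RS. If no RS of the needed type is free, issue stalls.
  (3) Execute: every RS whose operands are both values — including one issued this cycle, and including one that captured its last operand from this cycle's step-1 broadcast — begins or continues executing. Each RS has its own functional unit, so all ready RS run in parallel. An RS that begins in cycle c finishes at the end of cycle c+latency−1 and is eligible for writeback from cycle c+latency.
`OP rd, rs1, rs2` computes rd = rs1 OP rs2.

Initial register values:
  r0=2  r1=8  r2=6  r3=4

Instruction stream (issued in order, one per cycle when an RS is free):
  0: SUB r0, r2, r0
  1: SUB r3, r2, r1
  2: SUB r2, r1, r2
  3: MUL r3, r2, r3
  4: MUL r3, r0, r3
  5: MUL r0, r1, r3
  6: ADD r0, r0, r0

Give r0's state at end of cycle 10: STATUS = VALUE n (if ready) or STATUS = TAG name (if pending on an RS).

STATUS = TAG Mul1

cycle 1: issue SUB r0<-Add1 // r0:Add1,r1:8,r2:6,r3:4
cycle 2: issue SUB r3<-Add2 // r0:Add1,r1:8,r2:6,r3:Add2
cycle 3: issue SUB r2<-Add3 // r0:Add1,r1:8,r2:Add3,r3:Add2
cycle 4: CDB Add1=4; issue MUL r3<-Mul1 // r0:4,r1:8,r2:Add3,r3:Mul1
cycle 5: CDB Add2=-2; issue MUL r3<-Mul2 // r0:4,r1:8,r2:Add3,r3:Mul2
cycle 6: CDB Add3=2; stall // r0:4,r1:8,r2:2,r3:Mul2
cycle 7: stall // r0:4,r1:8,r2:2,r3:Mul2
cycle 8: stall // r0:4,r1:8,r2:2,r3:Mul2
cycle 9: stall // r0:4,r1:8,r2:2,r3:Mul2
cycle 10: CDB Mul1=-4; issue MUL r0<-Mul1 // r0:Mul1,r1:8,r2:2,r3:Mul2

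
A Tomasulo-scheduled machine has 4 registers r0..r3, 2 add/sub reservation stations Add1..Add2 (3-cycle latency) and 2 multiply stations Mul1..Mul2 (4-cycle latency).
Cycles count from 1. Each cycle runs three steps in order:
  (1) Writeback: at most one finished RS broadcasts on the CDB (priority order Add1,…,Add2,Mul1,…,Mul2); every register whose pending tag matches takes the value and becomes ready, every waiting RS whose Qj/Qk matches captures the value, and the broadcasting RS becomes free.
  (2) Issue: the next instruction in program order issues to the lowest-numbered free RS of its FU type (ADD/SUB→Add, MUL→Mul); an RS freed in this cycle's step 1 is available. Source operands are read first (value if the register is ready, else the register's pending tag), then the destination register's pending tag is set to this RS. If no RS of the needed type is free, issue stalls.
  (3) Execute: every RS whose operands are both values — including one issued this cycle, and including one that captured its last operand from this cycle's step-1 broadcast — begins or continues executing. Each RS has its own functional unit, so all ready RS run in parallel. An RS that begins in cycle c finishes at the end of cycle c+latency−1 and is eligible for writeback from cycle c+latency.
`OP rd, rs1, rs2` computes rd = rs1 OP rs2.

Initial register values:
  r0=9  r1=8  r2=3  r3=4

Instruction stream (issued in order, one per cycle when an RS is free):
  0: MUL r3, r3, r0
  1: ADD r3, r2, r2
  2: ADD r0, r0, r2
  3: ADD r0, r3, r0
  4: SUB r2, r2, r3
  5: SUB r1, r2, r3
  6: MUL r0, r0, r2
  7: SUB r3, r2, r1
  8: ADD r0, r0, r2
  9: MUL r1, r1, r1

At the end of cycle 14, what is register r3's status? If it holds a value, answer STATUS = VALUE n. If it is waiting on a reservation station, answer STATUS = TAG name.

STATUS = TAG Add2

c1: issue MUL r3<-Mul1 | r0:9,r1:8,r2:3,r3:Mul1
c2: issue ADD r3<-Add1 | r0:9,r1:8,r2:3,r3:Add1
c3: issue ADD r0<-Add2 | r0:Add2,r1:8,r2:3,r3:Add1
c4: stall | r0:Add2,r1:8,r2:3,r3:Add1
c5: CDB Add1=6; issue ADD r0<-Add1 | r0:Add1,r1:8,r2:3,r3:6
c6: CDB Add2=12; issue SUB r2<-Add2 | r0:Add1,r1:8,r2:Add2,r3:6
c7: CDB Mul1=36; stall | r0:Add1,r1:8,r2:Add2,r3:6
c8: stall | r0:Add1,r1:8,r2:Add2,r3:6
c9: CDB Add1=18; issue SUB r1<-Add1 | r0:18,r1:Add1,r2:Add2,r3:6
c10: CDB Add2=-3; issue MUL r0<-Mul1 | r0:Mul1,r1:Add1,r2:-3,r3:6
c11: issue SUB r3<-Add2 | r0:Mul1,r1:Add1,r2:-3,r3:Add2
c12: stall | r0:Mul1,r1:Add1,r2:-3,r3:Add2
c13: CDB Add1=-9; issue ADD r0<-Add1 | r0:Add1,r1:-9,r2:-3,r3:Add2
c14: CDB Mul1=-54; issue MUL r1<-Mul1 | r0:Add1,r1:Mul1,r2:-3,r3:Add2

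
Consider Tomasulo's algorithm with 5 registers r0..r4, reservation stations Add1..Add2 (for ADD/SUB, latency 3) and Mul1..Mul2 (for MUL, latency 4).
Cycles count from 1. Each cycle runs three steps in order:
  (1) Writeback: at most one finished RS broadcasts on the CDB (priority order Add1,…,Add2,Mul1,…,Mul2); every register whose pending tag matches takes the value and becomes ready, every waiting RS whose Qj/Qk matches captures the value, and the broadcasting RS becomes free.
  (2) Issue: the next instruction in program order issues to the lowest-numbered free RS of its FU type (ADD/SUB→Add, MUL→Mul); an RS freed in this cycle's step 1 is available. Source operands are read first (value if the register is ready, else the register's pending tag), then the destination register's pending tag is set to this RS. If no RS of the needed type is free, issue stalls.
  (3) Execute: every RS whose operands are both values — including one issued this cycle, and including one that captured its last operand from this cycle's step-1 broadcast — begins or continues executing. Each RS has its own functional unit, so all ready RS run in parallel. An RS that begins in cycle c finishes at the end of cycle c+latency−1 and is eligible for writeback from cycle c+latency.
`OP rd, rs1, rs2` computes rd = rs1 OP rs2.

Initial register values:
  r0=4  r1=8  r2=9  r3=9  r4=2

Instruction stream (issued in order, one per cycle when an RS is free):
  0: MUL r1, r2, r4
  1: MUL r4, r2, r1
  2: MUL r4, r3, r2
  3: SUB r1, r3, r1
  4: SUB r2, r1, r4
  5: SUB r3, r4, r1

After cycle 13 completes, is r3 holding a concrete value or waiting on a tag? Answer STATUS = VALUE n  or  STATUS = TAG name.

STATUS = VALUE 90

cycle 1: issue MUL r1<-Mul1 // r0:4,r1:Mul1,r2:9,r3:9,r4:2
cycle 2: issue MUL r4<-Mul2 // r0:4,r1:Mul1,r2:9,r3:9,r4:Mul2
cycle 3: stall // r0:4,r1:Mul1,r2:9,r3:9,r4:Mul2
cycle 4: stall // r0:4,r1:Mul1,r2:9,r3:9,r4:Mul2
cycle 5: CDB Mul1=18; issue MUL r4<-Mul1 // r0:4,r1:18,r2:9,r3:9,r4:Mul1
cycle 6: issue SUB r1<-Add1 // r0:4,r1:Add1,r2:9,r3:9,r4:Mul1
cycle 7: issue SUB r2<-Add2 // r0:4,r1:Add1,r2:Add2,r3:9,r4:Mul1
cycle 8: stall // r0:4,r1:Add1,r2:Add2,r3:9,r4:Mul1
cycle 9: CDB Add1=-9; issue SUB r3<-Add1 // r0:4,r1:-9,r2:Add2,r3:Add1,r4:Mul1
cycle 10: CDB Mul1=81 // r0:4,r1:-9,r2:Add2,r3:Add1,r4:81
cycle 11: CDB Mul2=162 // r0:4,r1:-9,r2:Add2,r3:Add1,r4:81
cycle 12: - // r0:4,r1:-9,r2:Add2,r3:Add1,r4:81
cycle 13: CDB Add1=90 // r0:4,r1:-9,r2:Add2,r3:90,r4:81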